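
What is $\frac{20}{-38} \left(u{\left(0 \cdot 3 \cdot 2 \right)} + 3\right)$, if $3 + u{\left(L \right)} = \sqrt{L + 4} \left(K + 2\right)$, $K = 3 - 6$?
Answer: $\frac{20}{19} \approx 1.0526$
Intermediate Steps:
$K = -3$ ($K = 3 - 6 = -3$)
$u{\left(L \right)} = -3 - \sqrt{4 + L}$ ($u{\left(L \right)} = -3 + \sqrt{L + 4} \left(-3 + 2\right) = -3 + \sqrt{4 + L} \left(-1\right) = -3 - \sqrt{4 + L}$)
$\frac{20}{-38} \left(u{\left(0 \cdot 3 \cdot 2 \right)} + 3\right) = \frac{20}{-38} \left(\left(-3 - \sqrt{4 + 0 \cdot 3 \cdot 2}\right) + 3\right) = 20 \left(- \frac{1}{38}\right) \left(\left(-3 - \sqrt{4 + 0 \cdot 2}\right) + 3\right) = - \frac{10 \left(\left(-3 - \sqrt{4 + 0}\right) + 3\right)}{19} = - \frac{10 \left(\left(-3 - \sqrt{4}\right) + 3\right)}{19} = - \frac{10 \left(\left(-3 - 2\right) + 3\right)}{19} = - \frac{10 \left(-5 + 3\right)}{19} = \left(- \frac{10}{19}\right) \left(-2\right) = \frac{20}{19}$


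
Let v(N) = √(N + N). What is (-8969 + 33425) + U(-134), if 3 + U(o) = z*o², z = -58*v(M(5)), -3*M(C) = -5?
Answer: 24453 - 1041448*√30/3 ≈ -1.8770e+6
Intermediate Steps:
M(C) = 5/3 (M(C) = -⅓*(-5) = 5/3)
v(N) = √2*√N (v(N) = √(2*N) = √2*√N)
z = -58*√30/3 (z = -58*√2*√(5/3) = -58*√2*√15/3 = -58*√30/3 ≈ -105.89)
U(o) = -3 - 58*√30*o²/3 (U(o) = -3 + (-58*√30/3)*o² = -3 - 58*√30*o²/3)
(-8969 + 33425) + U(-134) = (-8969 + 33425) + (-3 - 58/3*√30*(-134)²) = 24456 + (-3 - 58/3*√30*17956) = 24456 + (-3 - 1041448*√30/3) = 24453 - 1041448*√30/3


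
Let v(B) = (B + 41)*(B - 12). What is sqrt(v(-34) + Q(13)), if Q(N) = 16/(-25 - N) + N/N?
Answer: I*sqrt(116033)/19 ≈ 17.928*I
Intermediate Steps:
Q(N) = 1 + 16/(-25 - N) (Q(N) = 16/(-25 - N) + 1 = 1 + 16/(-25 - N))
v(B) = (-12 + B)*(41 + B) (v(B) = (41 + B)*(-12 + B) = (-12 + B)*(41 + B))
sqrt(v(-34) + Q(13)) = sqrt((-492 + (-34)**2 + 29*(-34)) + (9 + 13)/(25 + 13)) = sqrt((-492 + 1156 - 986) + 22/38) = sqrt(-322 + (1/38)*22) = sqrt(-322 + 11/19) = sqrt(-6107/19) = I*sqrt(116033)/19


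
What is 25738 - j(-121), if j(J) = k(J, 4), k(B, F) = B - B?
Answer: 25738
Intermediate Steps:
k(B, F) = 0
j(J) = 0
25738 - j(-121) = 25738 - 1*0 = 25738 + 0 = 25738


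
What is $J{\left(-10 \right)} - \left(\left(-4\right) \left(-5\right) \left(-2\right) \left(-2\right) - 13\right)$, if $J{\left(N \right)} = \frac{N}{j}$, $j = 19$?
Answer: $- \frac{1283}{19} \approx -67.526$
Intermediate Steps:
$J{\left(N \right)} = \frac{N}{19}$
$J{\left(-10 \right)} - \left(\left(-4\right) \left(-5\right) \left(-2\right) \left(-2\right) - 13\right) = \frac{1}{19} \left(-10\right) - \left(\left(-4\right) \left(-5\right) \left(-2\right) \left(-2\right) - 13\right) = - \frac{10}{19} - \left(20 \left(-2\right) \left(-2\right) - 13\right) = - \frac{10}{19} - \left(\left(-40\right) \left(-2\right) - 13\right) = - \frac{10}{19} - \left(80 - 13\right) = - \frac{10}{19} - 67 = - \frac{1283}{19}$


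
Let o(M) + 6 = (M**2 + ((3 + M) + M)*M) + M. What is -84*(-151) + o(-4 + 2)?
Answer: 12682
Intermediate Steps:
o(M) = -6 + M + M**2 + M*(3 + 2*M) (o(M) = -6 + ((M**2 + ((3 + M) + M)*M) + M) = -6 + ((M**2 + (3 + 2*M)*M) + M) = -6 + ((M**2 + M*(3 + 2*M)) + M) = -6 + (M + M**2 + M*(3 + 2*M)) = -6 + M + M**2 + M*(3 + 2*M))
-84*(-151) + o(-4 + 2) = -84*(-151) + (-6 + 3*(-4 + 2)**2 + 4*(-4 + 2)) = 12684 + (-6 + 3*(-2)**2 + 4*(-2)) = 12684 + (-6 + 3*4 - 8) = 12684 + (-6 + 12 - 8) = 12684 - 2 = 12682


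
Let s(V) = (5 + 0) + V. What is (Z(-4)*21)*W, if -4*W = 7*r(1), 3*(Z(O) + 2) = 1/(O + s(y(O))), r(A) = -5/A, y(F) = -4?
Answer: -4655/12 ≈ -387.92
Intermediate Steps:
s(V) = 5 + V
Z(O) = -2 + 1/(3*(1 + O)) (Z(O) = -2 + 1/(3*(O + (5 - 4))) = -2 + 1/(3*(O + 1)) = -2 + 1/(3*(1 + O)))
W = 35/4 (W = -7*(-5/1)/4 = -7*(-5*1)/4 = -7*(-5)/4 = -1/4*(-35) = 35/4 ≈ 8.7500)
(Z(-4)*21)*W = (((-5 - 6*(-4))/(3*(1 - 4)))*21)*(35/4) = (((1/3)*(-5 + 24)/(-3))*21)*(35/4) = (((1/3)*(-1/3)*19)*21)*(35/4) = -19/9*21*(35/4) = -133/3*35/4 = -4655/12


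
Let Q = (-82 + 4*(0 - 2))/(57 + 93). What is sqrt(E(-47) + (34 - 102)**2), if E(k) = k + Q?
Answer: sqrt(114410)/5 ≈ 67.649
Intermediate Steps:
Q = -3/5 (Q = (-82 + 4*(-2))/150 = (-82 - 8)*(1/150) = -90*1/150 = -3/5 ≈ -0.60000)
E(k) = -3/5 + k (E(k) = k - 3/5 = -3/5 + k)
sqrt(E(-47) + (34 - 102)**2) = sqrt((-3/5 - 47) + (34 - 102)**2) = sqrt(-238/5 + (-68)**2) = sqrt(-238/5 + 4624) = sqrt(22882/5) = sqrt(114410)/5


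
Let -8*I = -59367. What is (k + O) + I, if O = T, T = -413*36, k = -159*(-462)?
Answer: 528087/8 ≈ 66011.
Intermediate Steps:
k = 73458
T = -14868
O = -14868
I = 59367/8 (I = -1/8*(-59367) = 59367/8 ≈ 7420.9)
(k + O) + I = (73458 - 14868) + 59367/8 = 58590 + 59367/8 = 528087/8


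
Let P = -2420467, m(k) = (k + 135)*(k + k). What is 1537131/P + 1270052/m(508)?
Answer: 517482429389/395315511374 ≈ 1.3090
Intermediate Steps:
m(k) = 2*k*(135 + k) (m(k) = (135 + k)*(2*k) = 2*k*(135 + k))
1537131/P + 1270052/m(508) = 1537131/(-2420467) + 1270052/((2*508*(135 + 508))) = 1537131*(-1/2420467) + 1270052/((2*508*643)) = -1537131/2420467 + 1270052/653288 = -1537131/2420467 + 1270052*(1/653288) = -1537131/2420467 + 317513/163322 = 517482429389/395315511374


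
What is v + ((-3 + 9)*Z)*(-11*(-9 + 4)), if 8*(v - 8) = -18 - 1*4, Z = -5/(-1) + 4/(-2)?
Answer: 3981/4 ≈ 995.25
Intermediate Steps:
Z = 3 (Z = -5*(-1) + 4*(-1/2) = 5 - 2 = 3)
v = 21/4 (v = 8 + (-18 - 1*4)/8 = 8 + (-18 - 4)/8 = 8 + (1/8)*(-22) = 8 - 11/4 = 21/4 ≈ 5.2500)
v + ((-3 + 9)*Z)*(-11*(-9 + 4)) = 21/4 + ((-3 + 9)*3)*(-11*(-9 + 4)) = 21/4 + (6*3)*(-11*(-5)) = 21/4 + 18*55 = 21/4 + 990 = 3981/4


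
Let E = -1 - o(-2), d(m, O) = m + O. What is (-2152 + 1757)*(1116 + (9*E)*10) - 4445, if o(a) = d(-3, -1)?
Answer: -551915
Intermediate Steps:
d(m, O) = O + m
o(a) = -4 (o(a) = -1 - 3 = -4)
E = 3 (E = -1 - 1*(-4) = -1 + 4 = 3)
(-2152 + 1757)*(1116 + (9*E)*10) - 4445 = (-2152 + 1757)*(1116 + (9*3)*10) - 4445 = -395*(1116 + 27*10) - 4445 = -395*(1116 + 270) - 4445 = -395*1386 - 4445 = -547470 - 4445 = -551915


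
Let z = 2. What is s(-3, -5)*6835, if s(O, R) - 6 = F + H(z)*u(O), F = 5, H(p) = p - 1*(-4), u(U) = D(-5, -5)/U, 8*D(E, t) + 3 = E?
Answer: 88855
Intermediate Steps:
D(E, t) = -3/8 + E/8
u(U) = -1/U (u(U) = (-3/8 + (⅛)*(-5))/U = (-3/8 - 5/8)/U = -1/U)
H(p) = 4 + p (H(p) = p + 4 = 4 + p)
s(O, R) = 11 - 6/O (s(O, R) = 6 + (5 + (4 + 2)*(-1/O)) = 6 + (5 + 6*(-1/O)) = 6 + (5 - 6/O) = 11 - 6/O)
s(-3, -5)*6835 = (11 - 6/(-3))*6835 = (11 - 6*(-⅓))*6835 = (11 + 2)*6835 = 13*6835 = 88855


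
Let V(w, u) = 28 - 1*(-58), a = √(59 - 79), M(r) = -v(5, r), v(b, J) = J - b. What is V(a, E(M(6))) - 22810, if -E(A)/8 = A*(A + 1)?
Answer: -22724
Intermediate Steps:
M(r) = 5 - r (M(r) = -(r - 1*5) = -(r - 5) = -(-5 + r) = 5 - r)
E(A) = -8*A*(1 + A) (E(A) = -8*A*(A + 1) = -8*A*(1 + A))
a = 2*I*√5 (a = √(-20) = 2*I*√5 ≈ 4.4721*I)
V(w, u) = 86 (V(w, u) = 28 + 58 = 86)
V(a, E(M(6))) - 22810 = 86 - 22810 = -22724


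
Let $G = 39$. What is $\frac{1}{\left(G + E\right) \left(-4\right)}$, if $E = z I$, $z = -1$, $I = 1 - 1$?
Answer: $- \frac{1}{156} \approx -0.0064103$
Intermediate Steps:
$I = 0$
$E = 0$ ($E = \left(-1\right) 0 = 0$)
$\frac{1}{\left(G + E\right) \left(-4\right)} = \frac{1}{\left(39 + 0\right) \left(-4\right)} = \frac{1}{39 \left(-4\right)} = \frac{1}{-156} = - \frac{1}{156}$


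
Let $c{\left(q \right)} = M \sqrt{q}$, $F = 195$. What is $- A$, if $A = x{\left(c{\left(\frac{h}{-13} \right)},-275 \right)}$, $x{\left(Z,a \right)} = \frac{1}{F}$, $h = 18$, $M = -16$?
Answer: $- \frac{1}{195} \approx -0.0051282$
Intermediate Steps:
$c{\left(q \right)} = - 16 \sqrt{q}$
$x{\left(Z,a \right)} = \frac{1}{195}$
$A = \frac{1}{195} \approx 0.0051282$
$- A = \left(-1\right) \frac{1}{195} = - \frac{1}{195}$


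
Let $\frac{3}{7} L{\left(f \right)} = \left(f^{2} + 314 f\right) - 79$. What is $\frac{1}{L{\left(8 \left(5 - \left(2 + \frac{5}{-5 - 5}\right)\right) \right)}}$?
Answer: $\frac{3}{66479} \approx 4.5127 \cdot 10^{-5}$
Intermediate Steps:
$L{\left(f \right)} = - \frac{553}{3} + \frac{7 f^{2}}{3} + \frac{2198 f}{3}$ ($L{\left(f \right)} = \frac{7 \left(\left(f^{2} + 314 f\right) - 79\right)}{3} = \frac{7 \left(-79 + f^{2} + 314 f\right)}{3} = - \frac{553}{3} + \frac{7 f^{2}}{3} + \frac{2198 f}{3}$)
$\frac{1}{L{\left(8 \left(5 - \left(2 + \frac{5}{-5 - 5}\right)\right) \right)}} = \frac{1}{- \frac{553}{3} + \frac{7 \left(8 \left(5 - \left(2 + \frac{5}{-5 - 5}\right)\right)\right)^{2}}{3} + \frac{2198 \cdot 8 \left(5 - \left(2 + \frac{5}{-5 - 5}\right)\right)}{3}} = \frac{1}{- \frac{553}{3} + \frac{7 \left(8 \left(5 - \left(2 + \frac{5}{-10}\right)\right)\right)^{2}}{3} + \frac{2198 \cdot 8 \left(5 - \left(2 + \frac{5}{-10}\right)\right)}{3}} = \frac{1}{- \frac{553}{3} + \frac{7 \left(8 \left(5 - \frac{3}{2}\right)\right)^{2}}{3} + \frac{2198 \cdot 8 \left(5 - \frac{3}{2}\right)}{3}} = \frac{1}{- \frac{553}{3} + \frac{7 \left(8 \cdot \frac{7}{2}\right)^{2}}{3} + \frac{2198 \cdot 8 \cdot \frac{7}{2}}{3}} = \frac{1}{- \frac{553}{3} + \frac{7 \cdot 28^{2}}{3} + \frac{2198}{3} \cdot 28} = \frac{1}{- \frac{553}{3} + \frac{7}{3} \cdot 784 + \frac{61544}{3}} = \frac{1}{- \frac{553}{3} + \frac{5488}{3} + \frac{61544}{3}} = \frac{1}{\frac{66479}{3}} = \frac{3}{66479}$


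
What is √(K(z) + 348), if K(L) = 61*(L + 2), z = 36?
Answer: √2666 ≈ 51.633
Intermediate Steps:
K(L) = 122 + 61*L (K(L) = 61*(2 + L) = 122 + 61*L)
√(K(z) + 348) = √((122 + 61*36) + 348) = √((122 + 2196) + 348) = √(2318 + 348) = √2666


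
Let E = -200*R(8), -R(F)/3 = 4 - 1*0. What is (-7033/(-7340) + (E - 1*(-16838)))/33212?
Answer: 141213953/243776080 ≈ 0.57928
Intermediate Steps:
R(F) = -12 (R(F) = -3*(4 - 1*0) = -3*(4 + 0) = -3*4 = -12)
E = 2400 (E = -200*(-12) = 2400)
(-7033/(-7340) + (E - 1*(-16838)))/33212 = (-7033/(-7340) + (2400 - 1*(-16838)))/33212 = (-7033*(-1/7340) + (2400 + 16838))*(1/33212) = (7033/7340 + 19238)*(1/33212) = (141213953/7340)*(1/33212) = 141213953/243776080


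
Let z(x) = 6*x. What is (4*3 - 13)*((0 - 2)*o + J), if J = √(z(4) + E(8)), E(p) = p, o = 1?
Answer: 2 - 4*√2 ≈ -3.6569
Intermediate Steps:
J = 4*√2 (J = √(6*4 + 8) = √(24 + 8) = √32 = 4*√2 ≈ 5.6569)
(4*3 - 13)*((0 - 2)*o + J) = (4*3 - 13)*((0 - 2)*1 + 4*√2) = (12 - 13)*(-2*1 + 4*√2) = -(-2 + 4*√2) = 2 - 4*√2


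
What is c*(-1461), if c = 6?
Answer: -8766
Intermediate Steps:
c*(-1461) = 6*(-1461) = -8766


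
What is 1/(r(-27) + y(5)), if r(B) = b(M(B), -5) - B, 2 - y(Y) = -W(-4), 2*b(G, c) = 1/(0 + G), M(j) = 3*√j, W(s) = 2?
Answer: 30132/934093 + 18*I*√3/934093 ≈ 0.032258 + 3.3377e-5*I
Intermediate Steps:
b(G, c) = 1/(2*G) (b(G, c) = 1/(2*(0 + G)) = 1/(2*G))
y(Y) = 4 (y(Y) = 2 - (-1)*2 = 2 - 1*(-2) = 2 + 2 = 4)
r(B) = -B + 1/(6*√B) (r(B) = 1/(2*((3*√B))) - B = (1/(3*√B))/2 - B = 1/(6*√B) - B = -B + 1/(6*√B))
1/(r(-27) + y(5)) = 1/((-1*(-27) + 1/(6*√(-27))) + 4) = 1/((27 + (-I*√3/9)/6) + 4) = 1/((27 - I*√3/54) + 4) = 1/(31 - I*√3/54)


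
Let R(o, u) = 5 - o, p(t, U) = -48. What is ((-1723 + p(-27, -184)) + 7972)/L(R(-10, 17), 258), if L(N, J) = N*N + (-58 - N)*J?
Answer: -2067/6203 ≈ -0.33323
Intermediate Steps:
L(N, J) = N**2 + J*(-58 - N)
((-1723 + p(-27, -184)) + 7972)/L(R(-10, 17), 258) = ((-1723 - 48) + 7972)/((5 - 1*(-10))**2 - 58*258 - 1*258*(5 - 1*(-10))) = (-1771 + 7972)/((5 + 10)**2 - 14964 - 1*258*(5 + 10)) = 6201/(15**2 - 14964 - 1*258*15) = 6201/(225 - 14964 - 3870) = 6201/(-18609) = 6201*(-1/18609) = -2067/6203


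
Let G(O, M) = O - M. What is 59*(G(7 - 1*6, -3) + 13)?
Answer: 1003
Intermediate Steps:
59*(G(7 - 1*6, -3) + 13) = 59*(((7 - 1*6) - 1*(-3)) + 13) = 59*(((7 - 6) + 3) + 13) = 59*((1 + 3) + 13) = 59*(4 + 13) = 59*17 = 1003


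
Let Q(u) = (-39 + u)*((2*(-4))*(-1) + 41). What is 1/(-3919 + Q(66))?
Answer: -1/2596 ≈ -0.00038521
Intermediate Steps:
Q(u) = -1911 + 49*u (Q(u) = (-39 + u)*(-8*(-1) + 41) = (-39 + u)*(8 + 41) = (-39 + u)*49 = -1911 + 49*u)
1/(-3919 + Q(66)) = 1/(-3919 + (-1911 + 49*66)) = 1/(-3919 + (-1911 + 3234)) = 1/(-3919 + 1323) = 1/(-2596) = -1/2596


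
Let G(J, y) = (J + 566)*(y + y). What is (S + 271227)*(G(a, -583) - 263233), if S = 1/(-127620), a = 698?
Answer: -20042157724686041/42540 ≈ -4.7114e+11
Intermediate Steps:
G(J, y) = 2*y*(566 + J) (G(J, y) = (566 + J)*(2*y) = 2*y*(566 + J))
S = -1/127620 ≈ -7.8358e-6
(S + 271227)*(G(a, -583) - 263233) = (-1/127620 + 271227)*(2*(-583)*(566 + 698) - 263233) = 34613989739*(2*(-583)*1264 - 263233)/127620 = 34613989739*(-1473824 - 263233)/127620 = (34613989739/127620)*(-1737057) = -20042157724686041/42540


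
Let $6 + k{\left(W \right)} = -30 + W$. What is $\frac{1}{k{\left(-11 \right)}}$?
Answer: $- \frac{1}{47} \approx -0.021277$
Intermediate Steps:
$k{\left(W \right)} = -36 + W$ ($k{\left(W \right)} = -6 + \left(-30 + W\right) = -36 + W$)
$\frac{1}{k{\left(-11 \right)}} = \frac{1}{-36 - 11} = \frac{1}{-47} = - \frac{1}{47}$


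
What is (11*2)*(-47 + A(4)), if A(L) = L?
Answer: -946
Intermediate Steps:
(11*2)*(-47 + A(4)) = (11*2)*(-47 + 4) = 22*(-43) = -946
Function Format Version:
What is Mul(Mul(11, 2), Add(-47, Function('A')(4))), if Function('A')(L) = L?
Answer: -946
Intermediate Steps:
Mul(Mul(11, 2), Add(-47, Function('A')(4))) = Mul(Mul(11, 2), Add(-47, 4)) = Mul(22, -43) = -946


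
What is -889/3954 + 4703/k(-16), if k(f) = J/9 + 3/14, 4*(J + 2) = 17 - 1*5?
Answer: 2343016963/162114 ≈ 14453.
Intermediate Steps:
J = 1 (J = -2 + (17 - 1*5)/4 = -2 + (17 - 5)/4 = -2 + (¼)*12 = -2 + 3 = 1)
k(f) = 41/126 (k(f) = 1/9 + 3/14 = 1*(⅑) + 3*(1/14) = ⅑ + 3/14 = 41/126)
-889/3954 + 4703/k(-16) = -889/3954 + 4703/(41/126) = -889*1/3954 + 4703*(126/41) = -889/3954 + 592578/41 = 2343016963/162114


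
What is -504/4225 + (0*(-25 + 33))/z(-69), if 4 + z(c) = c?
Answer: -504/4225 ≈ -0.11929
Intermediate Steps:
z(c) = -4 + c
-504/4225 + (0*(-25 + 33))/z(-69) = -504/4225 + (0*(-25 + 33))/(-4 - 69) = -504*1/4225 + (0*8)/(-73) = -504/4225 + 0*(-1/73) = -504/4225 + 0 = -504/4225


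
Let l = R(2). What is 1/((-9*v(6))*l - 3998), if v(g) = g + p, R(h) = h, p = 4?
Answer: -1/4178 ≈ -0.00023935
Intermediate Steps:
l = 2
v(g) = 4 + g (v(g) = g + 4 = 4 + g)
1/((-9*v(6))*l - 3998) = 1/(-9*(4 + 6)*2 - 3998) = 1/(-9*10*2 - 3998) = 1/(-90*2 - 3998) = 1/(-180 - 3998) = 1/(-4178) = -1/4178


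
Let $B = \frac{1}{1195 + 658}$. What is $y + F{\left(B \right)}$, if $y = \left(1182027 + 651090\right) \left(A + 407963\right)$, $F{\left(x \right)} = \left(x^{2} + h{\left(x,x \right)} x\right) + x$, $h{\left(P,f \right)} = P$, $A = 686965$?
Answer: $\frac{6891703514125930639}{3433609} \approx 2.0071 \cdot 10^{12}$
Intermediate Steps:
$B = \frac{1}{1853} \approx 0.00053967$
$F{\left(x \right)} = x + 2 x^{2}$ ($F{\left(x \right)} = \left(x^{2} + x x\right) + x = \left(x^{2} + x^{2}\right) + x = 2 x^{2} + x = x + 2 x^{2}$)
$y = 2007131130576$ ($y = \left(1182027 + 651090\right) \left(686965 + 407963\right) = 1833117 \cdot 1094928 = 2007131130576$)
$y + F{\left(B \right)} = 2007131130576 + \frac{1 + 2 \cdot \frac{1}{1853}}{1853} = 2007131130576 + \frac{1 + \frac{2}{1853}}{1853} = 2007131130576 + \frac{1}{1853} \cdot \frac{1855}{1853} = 2007131130576 + \frac{1855}{3433609} = \frac{6891703514125930639}{3433609}$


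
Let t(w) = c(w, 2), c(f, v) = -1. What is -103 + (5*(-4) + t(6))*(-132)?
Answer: 2669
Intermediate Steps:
t(w) = -1
-103 + (5*(-4) + t(6))*(-132) = -103 + (5*(-4) - 1)*(-132) = -103 + (-20 - 1)*(-132) = -103 - 21*(-132) = -103 + 2772 = 2669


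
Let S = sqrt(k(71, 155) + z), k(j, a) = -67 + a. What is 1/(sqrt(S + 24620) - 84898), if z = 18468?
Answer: -1/(84898 - sqrt(24620 + 2*sqrt(4639))) ≈ -1.1801e-5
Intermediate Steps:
S = 2*sqrt(4639) (S = sqrt((-67 + 155) + 18468) = sqrt(88 + 18468) = sqrt(18556) = 2*sqrt(4639) ≈ 136.22)
1/(sqrt(S + 24620) - 84898) = 1/(sqrt(2*sqrt(4639) + 24620) - 84898) = 1/(sqrt(24620 + 2*sqrt(4639)) - 84898) = 1/(-84898 + sqrt(24620 + 2*sqrt(4639)))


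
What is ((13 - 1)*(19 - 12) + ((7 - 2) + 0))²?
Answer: 7921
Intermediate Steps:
((13 - 1)*(19 - 12) + ((7 - 2) + 0))² = (12*7 + (5 + 0))² = (84 + 5)² = 89² = 7921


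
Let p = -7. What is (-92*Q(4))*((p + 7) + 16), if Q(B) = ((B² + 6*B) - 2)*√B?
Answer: -111872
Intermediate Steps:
Q(B) = √B*(-2 + B² + 6*B) (Q(B) = (-2 + B² + 6*B)*√B = √B*(-2 + B² + 6*B))
(-92*Q(4))*((p + 7) + 16) = (-92*√4*(-2 + 4² + 6*4))*((-7 + 7) + 16) = (-184*(-2 + 16 + 24))*(0 + 16) = -184*38*16 = -92*76*16 = -6992*16 = -111872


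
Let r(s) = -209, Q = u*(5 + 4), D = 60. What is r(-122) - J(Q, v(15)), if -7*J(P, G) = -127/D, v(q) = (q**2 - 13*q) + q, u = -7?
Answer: -87907/420 ≈ -209.30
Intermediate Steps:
v(q) = q**2 - 12*q
Q = -63 (Q = -7*(5 + 4) = -7*9 = -63)
J(P, G) = 127/420 (J(P, G) = -(-127)/(7*60) = -1/7*(-127/60) = 127/420)
r(-122) - J(Q, v(15)) = -209 - 1*127/420 = -209 - 127/420 = -87907/420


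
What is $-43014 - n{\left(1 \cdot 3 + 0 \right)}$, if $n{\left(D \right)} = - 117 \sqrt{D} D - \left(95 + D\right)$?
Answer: $-42916 + 351 \sqrt{3} \approx -42308.0$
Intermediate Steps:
$n{\left(D \right)} = -95 - D - 117 D^{\frac{3}{2}}$ ($n{\left(D \right)} = - 117 D^{\frac{3}{2}} - \left(95 + D\right) = -95 - D - 117 D^{\frac{3}{2}}$)
$-43014 - n{\left(1 \cdot 3 + 0 \right)} = -43014 - \left(-95 - \left(1 \cdot 3 + 0\right) - 117 \left(1 \cdot 3 + 0\right)^{\frac{3}{2}}\right) = -43014 - \left(-95 - \left(3 + 0\right) - 117 \left(3 + 0\right)^{\frac{3}{2}}\right) = -43014 - \left(-95 - 3 - 117 \cdot 3^{\frac{3}{2}}\right) = -43014 - \left(-95 - 3 - 117 \cdot 3 \sqrt{3}\right) = -43014 - \left(-95 - 3 - 351 \sqrt{3}\right) = -43014 - \left(-98 - 351 \sqrt{3}\right) = -43014 + \left(98 + 351 \sqrt{3}\right) = -42916 + 351 \sqrt{3}$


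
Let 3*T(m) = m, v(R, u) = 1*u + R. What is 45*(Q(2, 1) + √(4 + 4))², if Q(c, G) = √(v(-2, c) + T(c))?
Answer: 390 + 120*√3 ≈ 597.85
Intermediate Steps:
v(R, u) = R + u (v(R, u) = u + R = R + u)
T(m) = m/3
Q(c, G) = √(-2 + 4*c/3) (Q(c, G) = √((-2 + c) + c/3) = √(-2 + 4*c/3))
45*(Q(2, 1) + √(4 + 4))² = 45*(√(-18 + 12*2)/3 + √(4 + 4))² = 45*(√(-18 + 24)/3 + √8)² = 45*(√6/3 + 2*√2)² = 45*(2*√2 + √6/3)²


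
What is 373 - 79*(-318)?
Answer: 25495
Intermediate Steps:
373 - 79*(-318) = 373 + 25122 = 25495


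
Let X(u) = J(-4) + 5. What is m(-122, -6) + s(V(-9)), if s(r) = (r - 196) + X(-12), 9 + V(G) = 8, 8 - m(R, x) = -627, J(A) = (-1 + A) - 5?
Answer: 433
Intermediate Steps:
J(A) = -6 + A
m(R, x) = 635 (m(R, x) = 8 - 1*(-627) = 8 + 627 = 635)
X(u) = -5 (X(u) = (-6 - 4) + 5 = -10 + 5 = -5)
V(G) = -1 (V(G) = -9 + 8 = -1)
s(r) = -201 + r (s(r) = (r - 196) - 5 = (-196 + r) - 5 = -201 + r)
m(-122, -6) + s(V(-9)) = 635 + (-201 - 1) = 635 - 202 = 433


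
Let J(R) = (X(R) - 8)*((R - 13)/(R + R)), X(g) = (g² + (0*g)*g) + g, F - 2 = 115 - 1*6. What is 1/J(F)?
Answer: 111/608776 ≈ 0.00018233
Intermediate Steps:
F = 111 (F = 2 + (115 - 1*6) = 2 + (115 - 6) = 2 + 109 = 111)
X(g) = g + g² (X(g) = (g² + 0*g) + g = (g² + 0) + g = g² + g = g + g²)
J(R) = (-13 + R)*(-8 + R*(1 + R))/(2*R) (J(R) = (R*(1 + R) - 8)*((R - 13)/(R + R)) = (-8 + R*(1 + R))*((-13 + R)/((2*R))) = (-8 + R*(1 + R))*((-13 + R)*(1/(2*R))) = (-8 + R*(1 + R))*((-13 + R)/(2*R)) = (-13 + R)*(-8 + R*(1 + R))/(2*R))
1/J(F) = 1/(-21/2 + (½)*111² - 6*111 + 52/111) = 1/(-21/2 + (½)*12321 - 666 + 52*(1/111)) = 1/(-21/2 + 12321/2 - 666 + 52/111) = 1/(608776/111) = 111/608776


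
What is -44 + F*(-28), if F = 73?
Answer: -2088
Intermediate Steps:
-44 + F*(-28) = -44 + 73*(-28) = -44 - 2044 = -2088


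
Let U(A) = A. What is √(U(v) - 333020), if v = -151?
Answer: 3*I*√37019 ≈ 577.21*I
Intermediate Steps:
√(U(v) - 333020) = √(-151 - 333020) = √(-333171) = 3*I*√37019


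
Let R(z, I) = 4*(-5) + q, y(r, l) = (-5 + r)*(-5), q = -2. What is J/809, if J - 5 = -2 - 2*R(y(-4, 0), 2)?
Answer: 47/809 ≈ 0.058096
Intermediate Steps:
y(r, l) = 25 - 5*r
R(z, I) = -22 (R(z, I) = 4*(-5) - 2 = -20 - 2 = -22)
J = 47 (J = 5 + (-2 - 2*(-22)) = 5 + (-2 + 44) = 5 + 42 = 47)
J/809 = 47/809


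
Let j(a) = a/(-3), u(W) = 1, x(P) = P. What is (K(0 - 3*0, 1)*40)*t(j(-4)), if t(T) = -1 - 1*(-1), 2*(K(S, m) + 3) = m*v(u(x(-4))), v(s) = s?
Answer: 0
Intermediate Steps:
j(a) = -a/3 (j(a) = a*(-1/3) = -a/3)
K(S, m) = -3 + m/2 (K(S, m) = -3 + (m*1)/2 = -3 + m/2)
t(T) = 0 (t(T) = -1 + 1 = 0)
(K(0 - 3*0, 1)*40)*t(j(-4)) = ((-3 + (1/2)*1)*40)*0 = ((-3 + 1/2)*40)*0 = -5/2*40*0 = -100*0 = 0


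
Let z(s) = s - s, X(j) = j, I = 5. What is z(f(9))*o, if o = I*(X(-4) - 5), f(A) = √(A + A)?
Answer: 0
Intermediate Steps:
f(A) = √2*√A (f(A) = √(2*A) = √2*√A)
z(s) = 0
o = -45 (o = 5*(-4 - 5) = 5*(-9) = -45)
z(f(9))*o = 0*(-45) = 0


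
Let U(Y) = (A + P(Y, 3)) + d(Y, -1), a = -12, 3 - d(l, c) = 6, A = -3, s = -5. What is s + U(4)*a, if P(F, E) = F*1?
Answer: 19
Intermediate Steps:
P(F, E) = F
d(l, c) = -3 (d(l, c) = 3 - 1*6 = 3 - 6 = -3)
U(Y) = -6 + Y (U(Y) = (-3 + Y) - 3 = -6 + Y)
s + U(4)*a = -5 + (-6 + 4)*(-12) = -5 - 2*(-12) = -5 + 24 = 19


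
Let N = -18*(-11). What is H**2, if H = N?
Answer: 39204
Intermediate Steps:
N = 198
H = 198
H**2 = 198**2 = 39204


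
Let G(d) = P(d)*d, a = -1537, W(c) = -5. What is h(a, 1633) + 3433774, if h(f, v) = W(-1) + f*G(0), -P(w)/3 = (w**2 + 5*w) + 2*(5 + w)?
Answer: 3433769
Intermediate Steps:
P(w) = -30 - 21*w - 3*w**2 (P(w) = -3*((w**2 + 5*w) + 2*(5 + w)) = -3*((w**2 + 5*w) + (10 + 2*w)) = -3*(10 + w**2 + 7*w) = -30 - 21*w - 3*w**2)
G(d) = d*(-30 - 21*d - 3*d**2) (G(d) = (-30 - 21*d - 3*d**2)*d = d*(-30 - 21*d - 3*d**2))
h(f, v) = -5 (h(f, v) = -5 + f*(-3*0*(10 + 0**2 + 7*0)) = -5 + f*(-3*0*(10 + 0 + 0)) = -5 + f*(-3*0*10) = -5 + f*0 = -5 + 0 = -5)
h(a, 1633) + 3433774 = -5 + 3433774 = 3433769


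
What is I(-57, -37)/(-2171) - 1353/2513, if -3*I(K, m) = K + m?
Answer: -9048311/16367169 ≈ -0.55283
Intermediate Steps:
I(K, m) = -K/3 - m/3 (I(K, m) = -(K + m)/3 = -K/3 - m/3)
I(-57, -37)/(-2171) - 1353/2513 = (-⅓*(-57) - ⅓*(-37))/(-2171) - 1353/2513 = (19 + 37/3)*(-1/2171) - 1353*1/2513 = (94/3)*(-1/2171) - 1353/2513 = -94/6513 - 1353/2513 = -9048311/16367169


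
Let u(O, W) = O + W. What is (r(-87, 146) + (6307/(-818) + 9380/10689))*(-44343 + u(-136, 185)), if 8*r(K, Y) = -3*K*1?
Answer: -2854018489909/2498172 ≈ -1.1424e+6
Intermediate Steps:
r(K, Y) = -3*K/8 (r(K, Y) = (-3*K*1)/8 = (-3*K)/8 = -3*K/8)
(r(-87, 146) + (6307/(-818) + 9380/10689))*(-44343 + u(-136, 185)) = (-3/8*(-87) + (6307/(-818) + 9380/10689))*(-44343 + (-136 + 185)) = (261/8 + (6307*(-1/818) + 9380*(1/10689)))*(-44343 + 49) = (261/8 + (-6307/818 + 1340/1527))*(-44294) = (261/8 - 8534669/1249086)*(-44294) = (128867047/4996344)*(-44294) = -2854018489909/2498172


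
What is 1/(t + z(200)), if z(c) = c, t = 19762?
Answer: 1/19962 ≈ 5.0095e-5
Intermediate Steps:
1/(t + z(200)) = 1/(19762 + 200) = 1/19962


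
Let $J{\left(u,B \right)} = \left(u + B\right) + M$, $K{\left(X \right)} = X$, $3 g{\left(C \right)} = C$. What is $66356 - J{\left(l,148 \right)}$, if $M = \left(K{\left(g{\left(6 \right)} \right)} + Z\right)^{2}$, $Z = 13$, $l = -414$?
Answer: $66397$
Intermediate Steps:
$g{\left(C \right)} = \frac{C}{3}$
$M = 225$ ($M = \left(\frac{1}{3} \cdot 6 + 13\right)^{2} = \left(2 + 13\right)^{2} = 15^{2} = 225$)
$J{\left(u,B \right)} = 225 + B + u$ ($J{\left(u,B \right)} = \left(u + B\right) + 225 = \left(B + u\right) + 225 = 225 + B + u$)
$66356 - J{\left(l,148 \right)} = 66356 - \left(225 + 148 - 414\right) = 66356 - -41 = 66356 + 41 = 66397$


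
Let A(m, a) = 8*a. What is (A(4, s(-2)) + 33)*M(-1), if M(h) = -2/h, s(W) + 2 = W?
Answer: 2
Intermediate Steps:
s(W) = -2 + W
(A(4, s(-2)) + 33)*M(-1) = (8*(-2 - 2) + 33)*(-2/(-1)) = (8*(-4) + 33)*(-2*(-1)) = (-32 + 33)*2 = 1*2 = 2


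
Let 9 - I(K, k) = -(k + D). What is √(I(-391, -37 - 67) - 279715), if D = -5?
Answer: I*√279815 ≈ 528.98*I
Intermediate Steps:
I(K, k) = 4 + k (I(K, k) = 9 - (-1)*(k - 5) = 9 - (-1)*(-5 + k) = 9 - (5 - k) = 9 + (-5 + k) = 4 + k)
√(I(-391, -37 - 67) - 279715) = √((4 + (-37 - 67)) - 279715) = √((4 - 104) - 279715) = √(-100 - 279715) = √(-279815) = I*√279815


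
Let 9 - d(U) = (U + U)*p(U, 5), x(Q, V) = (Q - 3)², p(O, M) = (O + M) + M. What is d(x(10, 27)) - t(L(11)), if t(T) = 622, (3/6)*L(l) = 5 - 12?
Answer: -6395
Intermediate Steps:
p(O, M) = O + 2*M (p(O, M) = (M + O) + M = O + 2*M)
L(l) = -14 (L(l) = 2*(5 - 12) = 2*(-7) = -14)
x(Q, V) = (-3 + Q)²
d(U) = 9 - 2*U*(10 + U) (d(U) = 9 - (U + U)*(U + 2*5) = 9 - 2*U*(U + 10) = 9 - 2*U*(10 + U))
d(x(10, 27)) - t(L(11)) = (9 - 2*(-3 + 10)²*(10 + (-3 + 10)²)) - 1*622 = (9 - 2*7²*(10 + 7²)) - 622 = (9 - 2*49*(10 + 49)) - 622 = (9 - 2*49*59) - 622 = (9 - 5782) - 622 = -5773 - 622 = -6395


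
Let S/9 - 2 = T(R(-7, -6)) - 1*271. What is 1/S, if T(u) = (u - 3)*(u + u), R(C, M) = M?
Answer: -1/1449 ≈ -0.00069013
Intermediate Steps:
T(u) = 2*u*(-3 + u) (T(u) = (-3 + u)*(2*u) = 2*u*(-3 + u))
S = -1449 (S = 18 + 9*(2*(-6)*(-3 - 6) - 1*271) = 18 + 9*(2*(-6)*(-9) - 271) = 18 + 9*(108 - 271) = 18 + 9*(-163) = 18 - 1467 = -1449)
1/S = 1/(-1449) = -1/1449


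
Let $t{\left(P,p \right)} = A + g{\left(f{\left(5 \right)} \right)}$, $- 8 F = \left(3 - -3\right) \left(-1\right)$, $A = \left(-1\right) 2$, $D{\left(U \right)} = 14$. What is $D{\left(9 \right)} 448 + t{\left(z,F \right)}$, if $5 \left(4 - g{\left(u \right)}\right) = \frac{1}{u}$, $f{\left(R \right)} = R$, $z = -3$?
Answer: $\frac{156849}{25} \approx 6274.0$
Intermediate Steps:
$A = -2$
$g{\left(u \right)} = 4 - \frac{1}{5 u}$
$F = \frac{3}{4}$ ($F = - \frac{\left(3 - -3\right) \left(-1\right)}{8} = - \frac{\left(3 + 3\right) \left(-1\right)}{8} = - \frac{6 \left(-1\right)}{8} = \left(- \frac{1}{8}\right) \left(-6\right) = \frac{3}{4} \approx 0.75$)
$t{\left(P,p \right)} = \frac{49}{25}$ ($t{\left(P,p \right)} = -2 + \left(4 - \frac{1}{5 \cdot 5}\right) = -2 + \left(4 - \frac{1}{25}\right) = -2 + \frac{99}{25} = \frac{49}{25}$)
$D{\left(9 \right)} 448 + t{\left(z,F \right)} = 14 \cdot 448 + \frac{49}{25} = 6272 + \frac{49}{25} = \frac{156849}{25}$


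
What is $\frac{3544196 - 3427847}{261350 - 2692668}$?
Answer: $- \frac{116349}{2431318} \approx -0.047854$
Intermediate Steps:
$\frac{3544196 - 3427847}{261350 - 2692668} = \frac{116349}{-2431318} = 116349 \left(- \frac{1}{2431318}\right) = - \frac{116349}{2431318}$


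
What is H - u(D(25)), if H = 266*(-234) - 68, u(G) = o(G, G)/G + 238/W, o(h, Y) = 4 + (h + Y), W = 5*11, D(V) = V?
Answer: -17137584/275 ≈ -62319.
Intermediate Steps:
W = 55
o(h, Y) = 4 + Y + h (o(h, Y) = 4 + (Y + h) = 4 + Y + h)
u(G) = 238/55 + (4 + 2*G)/G (u(G) = (4 + G + G)/G + 238/55 = (4 + 2*G)/G + 238*(1/55) = (4 + 2*G)/G + 238/55 = 238/55 + (4 + 2*G)/G)
H = -62312 (H = -62244 - 68 = -62312)
H - u(D(25)) = -62312 - (348/55 + 4/25) = -62312 - 1*1784/275 = -62312 - 1784/275 = -17137584/275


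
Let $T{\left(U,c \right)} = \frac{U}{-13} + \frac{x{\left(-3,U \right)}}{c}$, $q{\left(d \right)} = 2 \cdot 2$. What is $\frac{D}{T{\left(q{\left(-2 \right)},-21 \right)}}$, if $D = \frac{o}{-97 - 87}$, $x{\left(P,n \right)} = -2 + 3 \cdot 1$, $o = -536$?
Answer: $- \frac{18291}{2231} \approx -8.1986$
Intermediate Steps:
$x{\left(P,n \right)} = 1$ ($x{\left(P,n \right)} = -2 + 3 = 1$)
$q{\left(d \right)} = 4$
$T{\left(U,c \right)} = \frac{1}{c} - \frac{U}{13}$ ($T{\left(U,c \right)} = \frac{U}{-13} + 1 \frac{1}{c} = U \left(- \frac{1}{13}\right) + \frac{1}{c} = - \frac{U}{13} + \frac{1}{c} = \frac{1}{c} - \frac{U}{13}$)
$D = \frac{67}{23}$ ($D = - \frac{536}{-97 - 87} = - \frac{536}{-184} = \left(-536\right) \left(- \frac{1}{184}\right) = \frac{67}{23} \approx 2.913$)
$\frac{D}{T{\left(q{\left(-2 \right)},-21 \right)}} = \frac{67}{23 \left(\frac{1}{-21} - \frac{4}{13}\right)} = \frac{67}{23 \left(- \frac{1}{21} - \frac{4}{13}\right)} = \frac{67}{23 \left(- \frac{97}{273}\right)} = \frac{67}{23} \left(- \frac{273}{97}\right) = - \frac{18291}{2231}$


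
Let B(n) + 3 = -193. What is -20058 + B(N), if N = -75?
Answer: -20254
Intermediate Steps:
B(n) = -196 (B(n) = -3 - 193 = -196)
-20058 + B(N) = -20058 - 196 = -20254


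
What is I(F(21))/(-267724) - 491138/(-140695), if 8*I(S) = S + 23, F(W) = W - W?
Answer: 1051912203311/301339425440 ≈ 3.4908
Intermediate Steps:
F(W) = 0
I(S) = 23/8 + S/8 (I(S) = (S + 23)/8 = (23 + S)/8 = 23/8 + S/8)
I(F(21))/(-267724) - 491138/(-140695) = (23/8 + (⅛)*0)/(-267724) - 491138/(-140695) = (23/8 + 0)*(-1/267724) - 491138*(-1/140695) = (23/8)*(-1/267724) + 491138/140695 = -23/2141792 + 491138/140695 = 1051912203311/301339425440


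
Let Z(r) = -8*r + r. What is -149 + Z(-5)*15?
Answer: 376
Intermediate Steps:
Z(r) = -7*r
-149 + Z(-5)*15 = -149 - 7*(-5)*15 = -149 + 35*15 = -149 + 525 = 376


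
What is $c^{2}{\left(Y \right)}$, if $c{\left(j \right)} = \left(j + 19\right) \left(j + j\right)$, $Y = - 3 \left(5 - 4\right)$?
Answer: $9216$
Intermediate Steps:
$Y = -3$ ($Y = - 3 \cdot 1 = \left(-1\right) 3 = -3$)
$c{\left(j \right)} = 2 j \left(19 + j\right)$ ($c{\left(j \right)} = \left(19 + j\right) 2 j = 2 j \left(19 + j\right)$)
$c^{2}{\left(Y \right)} = \left(2 \left(-3\right) \left(19 - 3\right)\right)^{2} = \left(2 \left(-3\right) 16\right)^{2} = \left(-96\right)^{2} = 9216$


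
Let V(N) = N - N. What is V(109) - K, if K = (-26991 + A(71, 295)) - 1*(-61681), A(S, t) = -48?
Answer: -34642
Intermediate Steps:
V(N) = 0
K = 34642 (K = (-26991 - 48) - 1*(-61681) = -27039 + 61681 = 34642)
V(109) - K = 0 - 1*34642 = 0 - 34642 = -34642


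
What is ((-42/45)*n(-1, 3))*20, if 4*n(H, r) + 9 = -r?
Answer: 56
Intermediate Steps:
n(H, r) = -9/4 - r/4 (n(H, r) = -9/4 + (-r)/4 = -9/4 - r/4)
((-42/45)*n(-1, 3))*20 = ((-42/45)*(-9/4 - ¼*3))*20 = ((-42*1/45)*(-9/4 - ¾))*20 = -14/15*(-3)*20 = (14/5)*20 = 56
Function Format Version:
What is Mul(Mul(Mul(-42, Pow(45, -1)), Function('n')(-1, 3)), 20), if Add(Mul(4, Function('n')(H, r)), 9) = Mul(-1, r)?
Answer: 56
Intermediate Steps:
Function('n')(H, r) = Add(Rational(-9, 4), Mul(Rational(-1, 4), r)) (Function('n')(H, r) = Add(Rational(-9, 4), Mul(Rational(1, 4), Mul(-1, r))) = Add(Rational(-9, 4), Mul(Rational(-1, 4), r)))
Mul(Mul(Mul(-42, Pow(45, -1)), Function('n')(-1, 3)), 20) = Mul(Mul(Mul(-42, Pow(45, -1)), Add(Rational(-9, 4), Mul(Rational(-1, 4), 3))), 20) = Mul(Mul(Mul(-42, Rational(1, 45)), Add(Rational(-9, 4), Rational(-3, 4))), 20) = Mul(Mul(Rational(-14, 15), -3), 20) = Mul(Rational(14, 5), 20) = 56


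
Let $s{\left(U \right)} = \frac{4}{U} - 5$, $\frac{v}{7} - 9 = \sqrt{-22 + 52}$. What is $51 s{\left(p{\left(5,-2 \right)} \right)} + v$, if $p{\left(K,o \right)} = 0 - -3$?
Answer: $-124 + 7 \sqrt{30} \approx -85.659$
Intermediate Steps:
$v = 63 + 7 \sqrt{30}$ ($v = 63 + 7 \sqrt{-22 + 52} = 63 + 7 \sqrt{30} \approx 101.34$)
$p{\left(K,o \right)} = 3$ ($p{\left(K,o \right)} = 0 + 3 = 3$)
$s{\left(U \right)} = -5 + \frac{4}{U}$
$51 s{\left(p{\left(5,-2 \right)} \right)} + v = 51 \left(-5 + \frac{4}{3}\right) + \left(63 + 7 \sqrt{30}\right) = 51 \left(- \frac{11}{3}\right) + \left(63 + 7 \sqrt{30}\right) = -187 + \left(63 + 7 \sqrt{30}\right) = -124 + 7 \sqrt{30}$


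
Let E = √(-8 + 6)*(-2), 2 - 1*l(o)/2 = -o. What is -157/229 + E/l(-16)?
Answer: -157/229 + I*√2/14 ≈ -0.68559 + 0.10102*I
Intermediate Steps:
l(o) = 4 + 2*o (l(o) = 4 - (-2)*o = 4 + 2*o)
E = -2*I*√2 (E = √(-2)*(-2) = (I*√2)*(-2) = -2*I*√2 ≈ -2.8284*I)
-157/229 + E/l(-16) = -157/229 + (-2*I*√2)/(4 + 2*(-16)) = -157*1/229 + (-2*I*√2)/(4 - 32) = -157/229 - 2*I*√2/(-28) = -157/229 - 2*I*√2*(-1/28) = -157/229 + I*√2/14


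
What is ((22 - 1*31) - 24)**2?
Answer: 1089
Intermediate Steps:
((22 - 1*31) - 24)**2 = ((22 - 31) - 24)**2 = (-9 - 24)**2 = (-33)**2 = 1089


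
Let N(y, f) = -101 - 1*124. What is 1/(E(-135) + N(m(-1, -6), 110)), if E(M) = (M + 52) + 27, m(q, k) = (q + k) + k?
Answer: -1/281 ≈ -0.0035587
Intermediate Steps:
m(q, k) = q + 2*k (m(q, k) = (k + q) + k = q + 2*k)
N(y, f) = -225 (N(y, f) = -101 - 124 = -225)
E(M) = 79 + M (E(M) = (52 + M) + 27 = 79 + M)
1/(E(-135) + N(m(-1, -6), 110)) = 1/((79 - 135) - 225) = 1/(-56 - 225) = 1/(-281) = -1/281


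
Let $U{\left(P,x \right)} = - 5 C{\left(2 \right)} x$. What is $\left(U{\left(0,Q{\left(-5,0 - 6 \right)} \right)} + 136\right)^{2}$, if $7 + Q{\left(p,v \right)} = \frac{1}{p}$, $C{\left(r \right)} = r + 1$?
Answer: $59536$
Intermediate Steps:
$C{\left(r \right)} = 1 + r$
$Q{\left(p,v \right)} = -7 + \frac{1}{p}$
$U{\left(P,x \right)} = - 15 x$ ($U{\left(P,x \right)} = - 5 \left(1 + 2\right) x = \left(-5\right) 3 x = - 15 x$)
$\left(U{\left(0,Q{\left(-5,0 - 6 \right)} \right)} + 136\right)^{2} = \left(- 15 \left(-7 + \frac{1}{-5}\right) + 136\right)^{2} = \left(- 15 \left(-7 - \frac{1}{5}\right) + 136\right)^{2} = \left(\left(-15\right) \left(- \frac{36}{5}\right) + 136\right)^{2} = \left(108 + 136\right)^{2} = 244^{2} = 59536$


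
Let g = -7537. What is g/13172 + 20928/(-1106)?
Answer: -141999769/7284116 ≈ -19.494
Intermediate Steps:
g/13172 + 20928/(-1106) = -7537/13172 + 20928/(-1106) = -7537*1/13172 + 20928*(-1/1106) = -7537/13172 - 10464/553 = -141999769/7284116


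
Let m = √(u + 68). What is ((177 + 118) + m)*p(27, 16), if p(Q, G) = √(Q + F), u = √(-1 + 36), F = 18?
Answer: 3*√5*(295 + √(68 + √35)) ≈ 2036.6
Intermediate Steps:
u = √35 ≈ 5.9161
m = √(68 + √35) (m = √(√35 + 68) = √(68 + √35) ≈ 8.5974)
p(Q, G) = √(18 + Q) (p(Q, G) = √(Q + 18) = √(18 + Q))
((177 + 118) + m)*p(27, 16) = ((177 + 118) + √(68 + √35))*√(18 + 27) = (295 + √(68 + √35))*√45 = (295 + √(68 + √35))*(3*√5) = 3*√5*(295 + √(68 + √35))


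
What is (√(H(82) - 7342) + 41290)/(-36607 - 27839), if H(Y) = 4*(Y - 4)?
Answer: -20645/32223 - I*√7030/64446 ≈ -0.64069 - 0.001301*I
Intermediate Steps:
H(Y) = -16 + 4*Y (H(Y) = 4*(-4 + Y) = -16 + 4*Y)
(√(H(82) - 7342) + 41290)/(-36607 - 27839) = (√((-16 + 4*82) - 7342) + 41290)/(-36607 - 27839) = (√((-16 + 328) - 7342) + 41290)/(-64446) = (√(312 - 7342) + 41290)*(-1/64446) = (√(-7030) + 41290)*(-1/64446) = (I*√7030 + 41290)*(-1/64446) = (41290 + I*√7030)*(-1/64446) = -20645/32223 - I*√7030/64446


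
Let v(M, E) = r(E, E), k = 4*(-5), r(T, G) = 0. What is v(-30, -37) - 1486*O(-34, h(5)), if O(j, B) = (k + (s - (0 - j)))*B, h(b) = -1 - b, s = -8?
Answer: -552792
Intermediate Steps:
k = -20
v(M, E) = 0
O(j, B) = B*(-28 + j) (O(j, B) = (-20 + (-8 - (0 - j)))*B = (-20 + (-8 - (-1)*j))*B = (-20 + (-8 + j))*B = (-28 + j)*B = B*(-28 + j))
v(-30, -37) - 1486*O(-34, h(5)) = 0 - 1486*(-1 - 1*5)*(-28 - 34) = 0 - 1486*(-1 - 5)*(-62) = 0 - (-8916)*(-62) = 0 - 1486*372 = 0 - 552792 = -552792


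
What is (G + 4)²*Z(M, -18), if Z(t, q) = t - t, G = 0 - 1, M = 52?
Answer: 0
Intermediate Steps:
G = -1
Z(t, q) = 0
(G + 4)²*Z(M, -18) = (-1 + 4)²*0 = 3²*0 = 9*0 = 0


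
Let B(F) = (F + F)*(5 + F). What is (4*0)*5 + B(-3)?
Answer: -12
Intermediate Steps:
B(F) = 2*F*(5 + F) (B(F) = (2*F)*(5 + F) = 2*F*(5 + F))
(4*0)*5 + B(-3) = (4*0)*5 + 2*(-3)*(5 - 3) = 0*5 + 2*(-3)*2 = 0 - 12 = -12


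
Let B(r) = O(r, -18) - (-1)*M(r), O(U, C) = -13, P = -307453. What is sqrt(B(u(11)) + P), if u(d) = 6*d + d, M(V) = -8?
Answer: I*sqrt(307474) ≈ 554.5*I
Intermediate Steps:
u(d) = 7*d
B(r) = -21 (B(r) = -13 - (-1)*(-8) = -13 - 1*8 = -13 - 8 = -21)
sqrt(B(u(11)) + P) = sqrt(-21 - 307453) = sqrt(-307474) = I*sqrt(307474)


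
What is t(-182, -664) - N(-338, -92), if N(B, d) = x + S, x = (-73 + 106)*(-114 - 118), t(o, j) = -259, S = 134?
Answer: 7263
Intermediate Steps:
x = -7656 (x = 33*(-232) = -7656)
N(B, d) = -7522 (N(B, d) = -7656 + 134 = -7522)
t(-182, -664) - N(-338, -92) = -259 - 1*(-7522) = -259 + 7522 = 7263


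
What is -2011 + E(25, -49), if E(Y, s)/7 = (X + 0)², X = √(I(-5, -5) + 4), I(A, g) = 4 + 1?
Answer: -1948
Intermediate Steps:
I(A, g) = 5
X = 3 (X = √(5 + 4) = √9 = 3)
E(Y, s) = 63 (E(Y, s) = 7*(3 + 0)² = 7*3² = 7*9 = 63)
-2011 + E(25, -49) = -2011 + 63 = -1948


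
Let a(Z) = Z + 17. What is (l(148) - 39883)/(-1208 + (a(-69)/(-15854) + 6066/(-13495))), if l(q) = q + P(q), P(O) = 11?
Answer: 1062367384315/32318342808 ≈ 32.872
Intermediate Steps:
a(Z) = 17 + Z
l(q) = 11 + q (l(q) = q + 11 = 11 + q)
(l(148) - 39883)/(-1208 + (a(-69)/(-15854) + 6066/(-13495))) = ((11 + 148) - 39883)/(-1208 + ((17 - 69)/(-15854) + 6066/(-13495))) = (159 - 39883)/(-1208 + (-52*(-1/15854) + 6066*(-1/13495))) = -39724/(-1208 + (26/7927 - 6066/13495)) = -39724/(-1208 - 47734312/106974865) = -39724/(-129273371232/106974865) = -39724*(-106974865/129273371232) = 1062367384315/32318342808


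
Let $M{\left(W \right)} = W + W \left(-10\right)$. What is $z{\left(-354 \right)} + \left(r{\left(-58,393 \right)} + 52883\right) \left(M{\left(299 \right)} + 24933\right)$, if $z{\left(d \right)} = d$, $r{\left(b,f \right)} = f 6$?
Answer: $1228669968$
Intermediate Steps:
$M{\left(W \right)} = - 9 W$ ($M{\left(W \right)} = W - 10 W = - 9 W$)
$r{\left(b,f \right)} = 6 f$
$z{\left(-354 \right)} + \left(r{\left(-58,393 \right)} + 52883\right) \left(M{\left(299 \right)} + 24933\right) = -354 + \left(6 \cdot 393 + 52883\right) \left(\left(-9\right) 299 + 24933\right) = -354 + \left(2358 + 52883\right) \left(-2691 + 24933\right) = -354 + 55241 \cdot 22242 = -354 + 1228670322 = 1228669968$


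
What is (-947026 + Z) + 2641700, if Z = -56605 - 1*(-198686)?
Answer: 1836755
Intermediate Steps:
Z = 142081 (Z = -56605 + 198686 = 142081)
(-947026 + Z) + 2641700 = (-947026 + 142081) + 2641700 = -804945 + 2641700 = 1836755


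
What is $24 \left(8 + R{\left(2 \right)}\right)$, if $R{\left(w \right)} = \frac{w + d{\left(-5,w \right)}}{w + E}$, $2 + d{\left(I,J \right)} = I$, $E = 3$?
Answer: $168$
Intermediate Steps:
$d{\left(I,J \right)} = -2 + I$
$R{\left(w \right)} = \frac{-7 + w}{3 + w}$ ($R{\left(w \right)} = \frac{w - 7}{w + 3} = \frac{w - 7}{3 + w} = \frac{-7 + w}{3 + w}$)
$24 \left(8 + R{\left(2 \right)}\right) = 24 \left(8 + \frac{-7 + 2}{3 + 2}\right) = 24 \left(8 + \frac{1}{5} \left(-5\right)\right) = 24 \left(8 - 1\right) = 24 \cdot 7 = 168$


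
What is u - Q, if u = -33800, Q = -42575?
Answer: 8775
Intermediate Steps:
u - Q = -33800 - 1*(-42575) = -33800 + 42575 = 8775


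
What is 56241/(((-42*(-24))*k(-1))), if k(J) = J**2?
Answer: 6249/112 ≈ 55.795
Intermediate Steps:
56241/(((-42*(-24))*k(-1))) = 56241/((-42*(-24)*(-1)**2)) = 56241/((1008*1)) = 56241/1008 = 56241*(1/1008) = 6249/112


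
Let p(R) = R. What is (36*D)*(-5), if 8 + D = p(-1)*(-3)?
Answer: 900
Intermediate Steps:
D = -5 (D = -8 - 1*(-3) = -8 + 3 = -5)
(36*D)*(-5) = (36*(-5))*(-5) = -180*(-5) = 900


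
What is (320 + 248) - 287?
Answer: 281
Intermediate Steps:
(320 + 248) - 287 = 568 - 287 = 281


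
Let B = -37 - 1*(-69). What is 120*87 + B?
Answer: 10472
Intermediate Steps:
B = 32 (B = -37 + 69 = 32)
120*87 + B = 120*87 + 32 = 10440 + 32 = 10472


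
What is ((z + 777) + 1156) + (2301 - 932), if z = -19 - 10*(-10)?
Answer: 3383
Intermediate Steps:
z = 81 (z = -19 + 100 = 81)
((z + 777) + 1156) + (2301 - 932) = ((81 + 777) + 1156) + (2301 - 932) = (858 + 1156) + 1369 = 2014 + 1369 = 3383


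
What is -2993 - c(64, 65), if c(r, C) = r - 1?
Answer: -3056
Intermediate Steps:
c(r, C) = -1 + r
-2993 - c(64, 65) = -2993 - (-1 + 64) = -2993 - 1*63 = -2993 - 63 = -3056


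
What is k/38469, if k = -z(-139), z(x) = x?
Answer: 139/38469 ≈ 0.0036133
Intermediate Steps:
k = 139 (k = -1*(-139) = 139)
k/38469 = 139/38469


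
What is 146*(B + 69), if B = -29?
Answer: 5840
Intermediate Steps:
146*(B + 69) = 146*(-29 + 69) = 146*40 = 5840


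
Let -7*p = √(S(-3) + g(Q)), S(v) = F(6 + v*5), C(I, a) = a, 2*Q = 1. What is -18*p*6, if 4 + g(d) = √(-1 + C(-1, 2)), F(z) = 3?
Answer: 0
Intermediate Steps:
Q = ½ (Q = (½)*1 = ½ ≈ 0.50000)
S(v) = 3
g(d) = -3 (g(d) = -4 + √(-1 + 2) = -4 + √1 = -4 + 1 = -3)
p = 0 (p = -√(3 - 3)/7 = -√0/7 = -⅐*0 = 0)
-18*p*6 = -18*0*6 = 0*6 = 0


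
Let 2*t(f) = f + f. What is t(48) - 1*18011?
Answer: -17963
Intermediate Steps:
t(f) = f (t(f) = (f + f)/2 = (2*f)/2 = f)
t(48) - 1*18011 = 48 - 1*18011 = 48 - 18011 = -17963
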